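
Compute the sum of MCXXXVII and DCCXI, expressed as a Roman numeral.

MCXXXVII = 1137
DCCXI = 711
1137 + 711 = 1848

MDCCCXLVIII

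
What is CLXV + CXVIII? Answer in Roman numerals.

CLXV = 165
CXVIII = 118
165 + 118 = 283

CCLXXXIII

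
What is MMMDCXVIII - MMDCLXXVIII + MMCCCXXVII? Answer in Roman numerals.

MMMDCXVIII = 3618, MMDCLXXVIII = 2678, MMCCCXXVII = 2327
3618 - 2678 = 940
940 + 2327 = 3267

MMMCCLXVII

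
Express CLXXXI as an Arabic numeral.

CLXXXI: C=100, L=50, X=10, X=10, X=10, I=1
100 + 50 + 10 + 10 + 10 + 1 = 181

181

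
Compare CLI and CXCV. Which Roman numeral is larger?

CLI = 151
CXCV = 195
195 is larger

CXCV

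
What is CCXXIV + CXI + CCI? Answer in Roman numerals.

CCXXIV = 224, CXI = 111, CCI = 201
224 + 111 = 335
335 + 201 = 536

DXXXVI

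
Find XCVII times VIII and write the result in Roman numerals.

XCVII = 97
VIII = 8
97 × 8 = 776

DCCLXXVI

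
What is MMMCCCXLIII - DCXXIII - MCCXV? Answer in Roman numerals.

MMMCCCXLIII = 3343, DCXXIII = 623, MCCXV = 1215
3343 - 623 = 2720
2720 - 1215 = 1505

MDV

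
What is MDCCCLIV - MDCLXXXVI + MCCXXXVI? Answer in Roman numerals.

MDCCCLIV = 1854, MDCLXXXVI = 1686, MCCXXXVI = 1236
1854 - 1686 = 168
168 + 1236 = 1404

MCDIV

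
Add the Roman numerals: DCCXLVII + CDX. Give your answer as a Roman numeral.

DCCXLVII = 747
CDX = 410
747 + 410 = 1157

MCLVII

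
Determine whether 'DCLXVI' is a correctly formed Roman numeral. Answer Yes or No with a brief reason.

'DCLXVI': Check the rules: uses only the symbols I, V, X, L, C, D, M; no symbol is repeated more than three times in a row; V, L and D each appear at most once; no smaller symbol precedes a larger one (values never increase from left to right). Value: D (500) + C (100) + L (50) + X (10) + V (5) + I (1) = 666. So it is a valid standard Roman numeral.

Yes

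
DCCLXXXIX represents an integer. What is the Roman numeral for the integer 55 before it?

DCCLXXXIX = 789
789 - 55 = 734

DCCXXXIV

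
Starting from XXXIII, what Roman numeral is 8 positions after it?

XXXIII = 33
33 + 8 = 41

XLI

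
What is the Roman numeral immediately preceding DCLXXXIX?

DCLXXXIX = 689; previous is 688

DCLXXXVIII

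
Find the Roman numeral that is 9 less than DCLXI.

DCLXI = 661
661 - 9 = 652

DCLII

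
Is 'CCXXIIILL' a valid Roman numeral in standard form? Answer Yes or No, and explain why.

'CCXXIIILL': L should not appear more than once

No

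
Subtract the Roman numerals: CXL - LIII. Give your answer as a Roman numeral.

CXL = 140
LIII = 53
140 - 53 = 87

LXXXVII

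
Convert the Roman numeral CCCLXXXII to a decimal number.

CCCLXXXII: C=100, C=100, C=100, L=50, X=10, X=10, X=10, I=1, I=1
100 + 100 + 100 + 50 + 10 + 10 + 10 + 1 + 1 = 382

382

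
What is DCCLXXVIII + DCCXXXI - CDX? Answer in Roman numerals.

DCCLXXVIII = 778, DCCXXXI = 731, CDX = 410
778 + 731 = 1509
1509 - 410 = 1099

MXCIX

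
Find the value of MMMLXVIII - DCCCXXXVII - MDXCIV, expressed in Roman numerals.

MMMLXVIII = 3068, DCCCXXXVII = 837, MDXCIV = 1594
3068 - 837 = 2231
2231 - 1594 = 637

DCXXXVII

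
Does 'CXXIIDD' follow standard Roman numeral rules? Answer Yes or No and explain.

'CXXIIDD': D should not appear more than once

No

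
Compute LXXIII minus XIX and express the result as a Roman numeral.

LXXIII = 73
XIX = 19
73 - 19 = 54

LIV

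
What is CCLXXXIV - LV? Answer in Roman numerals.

CCLXXXIV = 284
LV = 55
284 - 55 = 229

CCXXIX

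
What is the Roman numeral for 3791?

Convert 3791 to Roman numerals:
  3791 contains 3×1000 (MMM)
  791 contains 1×500 (D)
  291 contains 2×100 (CC)
  91 contains 1×90 (XC)
  1 contains 1×1 (I)

MMMDCCXCI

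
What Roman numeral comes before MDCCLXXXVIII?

MDCCLXXXVIII = 1788; previous is 1787

MDCCLXXXVII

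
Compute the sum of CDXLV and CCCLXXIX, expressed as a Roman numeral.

CDXLV = 445
CCCLXXIX = 379
445 + 379 = 824

DCCCXXIV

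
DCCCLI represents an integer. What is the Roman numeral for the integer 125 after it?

DCCCLI = 851
851 + 125 = 976

CMLXXVI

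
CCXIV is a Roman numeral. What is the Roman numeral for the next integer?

CCXIV = 214; next is 215

CCXV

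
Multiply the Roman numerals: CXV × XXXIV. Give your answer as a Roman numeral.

CXV = 115
XXXIV = 34
115 × 34 = 3910

MMMCMX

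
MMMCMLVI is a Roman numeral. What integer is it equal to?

MMMCMLVI: M=1000, M=1000, M=1000, CM=900, L=50, V=5, I=1
1000 + 1000 + 1000 + 900 + 50 + 5 + 1 = 3956

3956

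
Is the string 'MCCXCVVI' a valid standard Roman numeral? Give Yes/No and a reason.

'MCCXCVVI': V should not appear more than once

No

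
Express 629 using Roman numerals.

Convert 629 to Roman numerals:
  629 contains 1×500 (D)
  129 contains 1×100 (C)
  29 contains 2×10 (XX)
  9 contains 1×9 (IX)

DCXXIX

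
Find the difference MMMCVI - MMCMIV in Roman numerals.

MMMCVI = 3106
MMCMIV = 2904
3106 - 2904 = 202

CCII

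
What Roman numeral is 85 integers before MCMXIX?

MCMXIX = 1919
1919 - 85 = 1834

MDCCCXXXIV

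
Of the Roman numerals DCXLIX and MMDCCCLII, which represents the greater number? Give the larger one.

DCXLIX = 649
MMDCCCLII = 2852
2852 is larger

MMDCCCLII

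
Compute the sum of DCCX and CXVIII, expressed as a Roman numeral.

DCCX = 710
CXVIII = 118
710 + 118 = 828

DCCCXXVIII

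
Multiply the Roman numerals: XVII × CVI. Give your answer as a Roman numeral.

XVII = 17
CVI = 106
17 × 106 = 1802

MDCCCII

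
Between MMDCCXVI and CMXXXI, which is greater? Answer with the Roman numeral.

MMDCCXVI = 2716
CMXXXI = 931
2716 is larger

MMDCCXVI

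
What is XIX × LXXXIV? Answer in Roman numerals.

XIX = 19
LXXXIV = 84
19 × 84 = 1596

MDXCVI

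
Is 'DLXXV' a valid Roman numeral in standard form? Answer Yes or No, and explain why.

'DLXXV': Check the rules: uses only the symbols I, V, X, L, C, D, M; no symbol is repeated more than three times in a row; V, L and D each appear at most once; no smaller symbol precedes a larger one (values never increase from left to right). Value: D (500) + L (50) + X (10) + X (10) + V (5) = 575. So it is a valid standard Roman numeral.

Yes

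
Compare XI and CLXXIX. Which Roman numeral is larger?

XI = 11
CLXXIX = 179
179 is larger

CLXXIX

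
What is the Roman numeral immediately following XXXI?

XXXI = 31; next is 32

XXXII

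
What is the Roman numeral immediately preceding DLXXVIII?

DLXXVIII = 578; previous is 577

DLXXVII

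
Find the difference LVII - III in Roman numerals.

LVII = 57
III = 3
57 - 3 = 54

LIV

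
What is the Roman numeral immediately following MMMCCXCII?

MMMCCXCII = 3292; next is 3293

MMMCCXCIII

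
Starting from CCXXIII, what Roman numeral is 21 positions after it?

CCXXIII = 223
223 + 21 = 244

CCXLIV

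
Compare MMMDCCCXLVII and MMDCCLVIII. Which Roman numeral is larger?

MMMDCCCXLVII = 3847
MMDCCLVIII = 2758
3847 is larger

MMMDCCCXLVII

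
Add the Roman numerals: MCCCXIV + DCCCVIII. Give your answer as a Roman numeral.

MCCCXIV = 1314
DCCCVIII = 808
1314 + 808 = 2122

MMCXXII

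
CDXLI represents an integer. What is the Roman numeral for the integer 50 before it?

CDXLI = 441
441 - 50 = 391

CCCXCI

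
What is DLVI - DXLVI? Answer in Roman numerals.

DLVI = 556
DXLVI = 546
556 - 546 = 10

X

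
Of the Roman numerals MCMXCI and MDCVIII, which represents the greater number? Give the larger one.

MCMXCI = 1991
MDCVIII = 1608
1991 is larger

MCMXCI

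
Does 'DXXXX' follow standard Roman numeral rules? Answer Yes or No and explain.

'DXXXX': More than 3 consecutive X's

No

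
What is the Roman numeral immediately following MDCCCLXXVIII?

MDCCCLXXVIII = 1878, so the next integer is 1878 + 1 = 1879

MDCCCLXXIX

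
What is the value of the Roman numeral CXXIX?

CXXIX: C=100, X=10, X=10, IX=9
100 + 10 + 10 + 9 = 129

129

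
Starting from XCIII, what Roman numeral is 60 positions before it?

XCIII = 93
93 - 60 = 33

XXXIII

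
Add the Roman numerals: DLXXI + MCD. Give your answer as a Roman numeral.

DLXXI = 571
MCD = 1400
571 + 1400 = 1971

MCMLXXI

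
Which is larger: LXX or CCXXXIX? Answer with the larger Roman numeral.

LXX = 70
CCXXXIX = 239
239 is larger

CCXXXIX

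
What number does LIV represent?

LIV: L=50, IV=4
50 + 4 = 54

54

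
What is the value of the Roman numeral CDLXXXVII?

CDLXXXVII: CD=400, L=50, X=10, X=10, X=10, V=5, I=1, I=1
400 + 50 + 10 + 10 + 10 + 5 + 1 + 1 = 487

487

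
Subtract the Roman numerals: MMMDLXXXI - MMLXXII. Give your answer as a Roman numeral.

MMMDLXXXI = 3581
MMLXXII = 2072
3581 - 2072 = 1509

MDIX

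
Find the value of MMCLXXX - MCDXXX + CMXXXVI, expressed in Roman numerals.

MMCLXXX = 2180, MCDXXX = 1430, CMXXXVI = 936
2180 - 1430 = 750
750 + 936 = 1686

MDCLXXXVI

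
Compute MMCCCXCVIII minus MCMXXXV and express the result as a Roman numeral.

MMCCCXCVIII = 2398
MCMXXXV = 1935
2398 - 1935 = 463

CDLXIII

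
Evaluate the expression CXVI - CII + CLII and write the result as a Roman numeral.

CXVI = 116, CII = 102, CLII = 152
116 - 102 = 14
14 + 152 = 166

CLXVI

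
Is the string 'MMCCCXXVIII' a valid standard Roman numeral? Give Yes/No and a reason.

'MMCCCXXVIII': Check the rules: uses only the symbols I, V, X, L, C, D, M; no symbol is repeated more than three times in a row; V, L and D each appear at most once; no smaller symbol precedes a larger one (values never increase from left to right). Value: M (1000) + M (1000) + C (100) + C (100) + C (100) + X (10) + X (10) + V (5) + I (1) + I (1) + I (1) = 2328. So it is a valid standard Roman numeral.

Yes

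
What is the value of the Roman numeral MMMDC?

MMMDC: M=1000, M=1000, M=1000, D=500, C=100
1000 + 1000 + 1000 + 500 + 100 = 3600

3600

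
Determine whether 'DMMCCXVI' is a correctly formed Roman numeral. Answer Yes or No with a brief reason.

'DMMCCXVI': Invalid subtractive combination: DM

No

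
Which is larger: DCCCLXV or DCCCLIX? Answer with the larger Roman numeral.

DCCCLXV = 865
DCCCLIX = 859
865 is larger

DCCCLXV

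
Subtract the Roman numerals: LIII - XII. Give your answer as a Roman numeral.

LIII = 53
XII = 12
53 - 12 = 41

XLI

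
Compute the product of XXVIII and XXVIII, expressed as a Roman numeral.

XXVIII = 28
XXVIII = 28
28 × 28 = 784

DCCLXXXIV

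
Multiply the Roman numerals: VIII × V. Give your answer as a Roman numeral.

VIII = 8
V = 5
8 × 5 = 40

XL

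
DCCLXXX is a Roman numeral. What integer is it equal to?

DCCLXXX: D=500, C=100, C=100, L=50, X=10, X=10, X=10
500 + 100 + 100 + 50 + 10 + 10 + 10 = 780

780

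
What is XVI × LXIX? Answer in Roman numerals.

XVI = 16
LXIX = 69
16 × 69 = 1104

MCIV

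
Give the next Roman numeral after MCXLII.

MCXLII = 1142, so the next integer is 1142 + 1 = 1143

MCXLIII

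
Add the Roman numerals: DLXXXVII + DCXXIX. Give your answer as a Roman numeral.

DLXXXVII = 587
DCXXIX = 629
587 + 629 = 1216

MCCXVI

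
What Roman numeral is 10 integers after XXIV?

XXIV = 24
24 + 10 = 34

XXXIV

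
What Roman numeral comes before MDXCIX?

MDXCIX = 1599; previous is 1598

MDXCVIII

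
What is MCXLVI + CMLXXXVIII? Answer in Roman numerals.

MCXLVI = 1146
CMLXXXVIII = 988
1146 + 988 = 2134

MMCXXXIV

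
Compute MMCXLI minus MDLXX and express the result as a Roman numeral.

MMCXLI = 2141
MDLXX = 1570
2141 - 1570 = 571

DLXXI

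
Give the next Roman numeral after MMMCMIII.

MMMCMIII = 3903; next is 3904

MMMCMIV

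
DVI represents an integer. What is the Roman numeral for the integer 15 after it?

DVI = 506
506 + 15 = 521

DXXI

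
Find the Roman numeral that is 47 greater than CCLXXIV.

CCLXXIV = 274
274 + 47 = 321

CCCXXI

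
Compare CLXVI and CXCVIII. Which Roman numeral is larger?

CLXVI = 166
CXCVIII = 198
198 is larger

CXCVIII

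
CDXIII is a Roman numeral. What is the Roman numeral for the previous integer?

CDXIII = 413; previous is 412

CDXII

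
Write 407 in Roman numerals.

Convert 407 to Roman numerals:
  407 contains 1×400 (CD)
  7 contains 1×5 (V)
  2 contains 2×1 (II)

CDVII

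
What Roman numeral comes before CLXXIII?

CLXXIII = 173, so the previous integer is 173 - 1 = 172

CLXXII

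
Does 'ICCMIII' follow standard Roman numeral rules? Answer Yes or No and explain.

'ICCMIII': Invalid subtractive combination: IC

No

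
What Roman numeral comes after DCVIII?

DCVIII = 608, so the next integer is 608 + 1 = 609

DCIX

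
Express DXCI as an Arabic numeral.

DXCI: D=500, XC=90, I=1
500 + 90 + 1 = 591

591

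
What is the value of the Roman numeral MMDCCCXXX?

MMDCCCXXX: M=1000, M=1000, D=500, C=100, C=100, C=100, X=10, X=10, X=10
1000 + 1000 + 500 + 100 + 100 + 100 + 10 + 10 + 10 = 2830

2830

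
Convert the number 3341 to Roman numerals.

Convert 3341 to Roman numerals:
  3341 contains 3×1000 (MMM)
  341 contains 3×100 (CCC)
  41 contains 1×40 (XL)
  1 contains 1×1 (I)

MMMCCCXLI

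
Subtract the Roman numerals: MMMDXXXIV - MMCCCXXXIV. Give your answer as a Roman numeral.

MMMDXXXIV = 3534
MMCCCXXXIV = 2334
3534 - 2334 = 1200

MCC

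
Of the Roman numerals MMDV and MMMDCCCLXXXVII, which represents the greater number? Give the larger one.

MMDV = 2505
MMMDCCCLXXXVII = 3887
3887 is larger

MMMDCCCLXXXVII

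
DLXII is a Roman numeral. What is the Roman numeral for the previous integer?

DLXII = 562; previous is 561

DLXI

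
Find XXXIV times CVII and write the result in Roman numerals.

XXXIV = 34
CVII = 107
34 × 107 = 3638

MMMDCXXXVIII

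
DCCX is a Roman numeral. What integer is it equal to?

DCCX: D=500, C=100, C=100, X=10
500 + 100 + 100 + 10 = 710

710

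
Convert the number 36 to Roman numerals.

Convert 36 to Roman numerals:
  36 contains 3×10 (XXX)
  6 contains 1×5 (V)
  1 contains 1×1 (I)

XXXVI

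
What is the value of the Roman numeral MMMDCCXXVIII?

MMMDCCXXVIII: M=1000, M=1000, M=1000, D=500, C=100, C=100, X=10, X=10, V=5, I=1, I=1, I=1
1000 + 1000 + 1000 + 500 + 100 + 100 + 10 + 10 + 5 + 1 + 1 + 1 = 3728

3728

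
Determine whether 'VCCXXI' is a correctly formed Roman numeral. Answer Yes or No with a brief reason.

'VCCXXI': Invalid subtractive combination: VC

No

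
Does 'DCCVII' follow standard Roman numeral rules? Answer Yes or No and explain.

'DCCVII': Check the rules: uses only the symbols I, V, X, L, C, D, M; no symbol is repeated more than three times in a row; V, L and D each appear at most once; no smaller symbol precedes a larger one (values never increase from left to right). Value: D (500) + C (100) + C (100) + V (5) + I (1) + I (1) = 707. So it is a valid standard Roman numeral.

Yes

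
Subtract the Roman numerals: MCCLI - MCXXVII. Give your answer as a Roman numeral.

MCCLI = 1251
MCXXVII = 1127
1251 - 1127 = 124

CXXIV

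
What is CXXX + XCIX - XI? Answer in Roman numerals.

CXXX = 130, XCIX = 99, XI = 11
130 + 99 = 229
229 - 11 = 218

CCXVIII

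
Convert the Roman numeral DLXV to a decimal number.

DLXV: D=500, L=50, X=10, V=5
500 + 50 + 10 + 5 = 565

565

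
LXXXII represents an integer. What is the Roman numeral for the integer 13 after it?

LXXXII = 82
82 + 13 = 95

XCV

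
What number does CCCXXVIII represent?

CCCXXVIII: C=100, C=100, C=100, X=10, X=10, V=5, I=1, I=1, I=1
100 + 100 + 100 + 10 + 10 + 5 + 1 + 1 + 1 = 328

328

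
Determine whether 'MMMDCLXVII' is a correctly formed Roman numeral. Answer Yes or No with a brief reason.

'MMMDCLXVII': Check the rules: uses only the symbols I, V, X, L, C, D, M; no symbol is repeated more than three times in a row; V, L and D each appear at most once; no smaller symbol precedes a larger one (values never increase from left to right). Value: M (1000) + M (1000) + M (1000) + D (500) + C (100) + L (50) + X (10) + V (5) + I (1) + I (1) = 3667. So it is a valid standard Roman numeral.

Yes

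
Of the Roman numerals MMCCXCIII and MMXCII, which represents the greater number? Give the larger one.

MMCCXCIII = 2293
MMXCII = 2092
2293 is larger

MMCCXCIII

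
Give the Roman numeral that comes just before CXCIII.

CXCIII = 193; previous is 192

CXCII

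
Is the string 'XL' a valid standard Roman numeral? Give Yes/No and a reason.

'XL': Check the rules: uses only the symbols I, V, X, L, C, D, M; no symbol is repeated more than three times in a row; V, L and D each appear at most once; the only place a smaller symbol precedes a larger one is the allowed subtractive pair XL, the symbol right after such a pair (if any) is smaller than the pair's first symbol, and otherwise the values never increase from left to right. Value: XL = 40. So it is a valid standard Roman numeral.

Yes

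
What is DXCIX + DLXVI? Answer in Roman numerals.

DXCIX = 599
DLXVI = 566
599 + 566 = 1165

MCLXV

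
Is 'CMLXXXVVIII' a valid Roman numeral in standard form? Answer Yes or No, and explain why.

'CMLXXXVVIII': V should not appear more than once

No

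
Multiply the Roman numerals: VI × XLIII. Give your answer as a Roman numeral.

VI = 6
XLIII = 43
6 × 43 = 258

CCLVIII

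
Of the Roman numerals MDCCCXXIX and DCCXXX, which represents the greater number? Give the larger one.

MDCCCXXIX = 1829
DCCXXX = 730
1829 is larger

MDCCCXXIX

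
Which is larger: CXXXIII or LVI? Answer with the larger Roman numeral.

CXXXIII = 133
LVI = 56
133 is larger

CXXXIII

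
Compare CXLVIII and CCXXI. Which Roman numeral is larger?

CXLVIII = 148
CCXXI = 221
221 is larger

CCXXI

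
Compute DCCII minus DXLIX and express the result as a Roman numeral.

DCCII = 702
DXLIX = 549
702 - 549 = 153

CLIII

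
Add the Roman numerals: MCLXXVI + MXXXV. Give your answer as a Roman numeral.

MCLXXVI = 1176
MXXXV = 1035
1176 + 1035 = 2211

MMCCXI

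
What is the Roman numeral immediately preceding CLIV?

CLIV = 154, so the previous integer is 154 - 1 = 153

CLIII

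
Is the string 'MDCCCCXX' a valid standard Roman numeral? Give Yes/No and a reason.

'MDCCCCXX': More than 3 consecutive C's

No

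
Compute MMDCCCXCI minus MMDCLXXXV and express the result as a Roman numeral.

MMDCCCXCI = 2891
MMDCLXXXV = 2685
2891 - 2685 = 206

CCVI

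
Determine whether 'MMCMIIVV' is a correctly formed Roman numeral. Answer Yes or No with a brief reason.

'MMCMIIVV': V should not appear more than once

No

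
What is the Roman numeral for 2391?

Convert 2391 to Roman numerals:
  2391 contains 2×1000 (MM)
  391 contains 3×100 (CCC)
  91 contains 1×90 (XC)
  1 contains 1×1 (I)

MMCCCXCI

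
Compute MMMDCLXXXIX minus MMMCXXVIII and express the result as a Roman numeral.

MMMDCLXXXIX = 3689
MMMCXXVIII = 3128
3689 - 3128 = 561

DLXI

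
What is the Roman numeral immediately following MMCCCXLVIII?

MMCCCXLVIII = 2348, so the next integer is 2348 + 1 = 2349

MMCCCXLIX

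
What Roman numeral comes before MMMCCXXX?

MMMCCXXX = 3230; previous is 3229

MMMCCXXIX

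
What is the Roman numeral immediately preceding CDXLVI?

CDXLVI = 446; previous is 445

CDXLV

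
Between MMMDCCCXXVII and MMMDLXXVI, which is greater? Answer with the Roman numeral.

MMMDCCCXXVII = 3827
MMMDLXXVI = 3576
3827 is larger

MMMDCCCXXVII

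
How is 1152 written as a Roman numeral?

Convert 1152 to Roman numerals:
  1152 contains 1×1000 (M)
  152 contains 1×100 (C)
  52 contains 1×50 (L)
  2 contains 2×1 (II)

MCLII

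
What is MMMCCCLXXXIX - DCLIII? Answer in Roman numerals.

MMMCCCLXXXIX = 3389
DCLIII = 653
3389 - 653 = 2736

MMDCCXXXVI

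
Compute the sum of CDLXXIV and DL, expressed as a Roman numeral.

CDLXXIV = 474
DL = 550
474 + 550 = 1024

MXXIV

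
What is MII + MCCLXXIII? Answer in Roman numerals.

MII = 1002
MCCLXXIII = 1273
1002 + 1273 = 2275

MMCCLXXV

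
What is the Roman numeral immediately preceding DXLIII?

DXLIII = 543, so the previous integer is 543 - 1 = 542

DXLII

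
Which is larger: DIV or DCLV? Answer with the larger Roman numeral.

DIV = 504
DCLV = 655
655 is larger

DCLV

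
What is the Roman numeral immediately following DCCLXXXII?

DCCLXXXII = 782, so the next integer is 782 + 1 = 783

DCCLXXXIII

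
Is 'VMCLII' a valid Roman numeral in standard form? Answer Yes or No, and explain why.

'VMCLII': Invalid subtractive combination: VM

No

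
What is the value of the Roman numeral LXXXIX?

LXXXIX: L=50, X=10, X=10, X=10, IX=9
50 + 10 + 10 + 10 + 9 = 89

89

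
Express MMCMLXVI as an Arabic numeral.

MMCMLXVI: M=1000, M=1000, CM=900, L=50, X=10, V=5, I=1
1000 + 1000 + 900 + 50 + 10 + 5 + 1 = 2966

2966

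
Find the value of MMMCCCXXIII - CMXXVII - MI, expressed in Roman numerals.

MMMCCCXXIII = 3323, CMXXVII = 927, MI = 1001
3323 - 927 = 2396
2396 - 1001 = 1395

MCCCXCV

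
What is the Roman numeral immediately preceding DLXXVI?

DLXXVI = 576; previous is 575

DLXXV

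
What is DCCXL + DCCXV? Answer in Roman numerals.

DCCXL = 740
DCCXV = 715
740 + 715 = 1455

MCDLV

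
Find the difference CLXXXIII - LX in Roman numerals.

CLXXXIII = 183
LX = 60
183 - 60 = 123

CXXIII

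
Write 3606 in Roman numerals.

Convert 3606 to Roman numerals:
  3606 contains 3×1000 (MMM)
  606 contains 1×500 (D)
  106 contains 1×100 (C)
  6 contains 1×5 (V)
  1 contains 1×1 (I)

MMMDCVI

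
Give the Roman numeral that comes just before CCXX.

CCXX = 220; previous is 219

CCXIX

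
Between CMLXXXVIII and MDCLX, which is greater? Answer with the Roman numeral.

CMLXXXVIII = 988
MDCLX = 1660
1660 is larger

MDCLX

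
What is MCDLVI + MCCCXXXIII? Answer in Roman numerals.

MCDLVI = 1456
MCCCXXXIII = 1333
1456 + 1333 = 2789

MMDCCLXXXIX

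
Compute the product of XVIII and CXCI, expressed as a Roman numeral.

XVIII = 18
CXCI = 191
18 × 191 = 3438

MMMCDXXXVIII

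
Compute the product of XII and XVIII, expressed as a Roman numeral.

XII = 12
XVIII = 18
12 × 18 = 216

CCXVI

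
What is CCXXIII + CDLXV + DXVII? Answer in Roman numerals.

CCXXIII = 223, CDLXV = 465, DXVII = 517
223 + 465 = 688
688 + 517 = 1205

MCCV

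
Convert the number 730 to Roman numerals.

Convert 730 to Roman numerals:
  730 contains 1×500 (D)
  230 contains 2×100 (CC)
  30 contains 3×10 (XXX)

DCCXXX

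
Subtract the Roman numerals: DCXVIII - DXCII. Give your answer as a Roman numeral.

DCXVIII = 618
DXCII = 592
618 - 592 = 26

XXVI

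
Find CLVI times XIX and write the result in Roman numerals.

CLVI = 156
XIX = 19
156 × 19 = 2964

MMCMLXIV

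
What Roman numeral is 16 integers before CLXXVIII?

CLXXVIII = 178
178 - 16 = 162

CLXII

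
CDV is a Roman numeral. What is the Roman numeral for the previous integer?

CDV = 405, so the previous integer is 405 - 1 = 404

CDIV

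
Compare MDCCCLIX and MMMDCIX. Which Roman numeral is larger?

MDCCCLIX = 1859
MMMDCIX = 3609
3609 is larger

MMMDCIX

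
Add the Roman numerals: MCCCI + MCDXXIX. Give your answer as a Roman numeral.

MCCCI = 1301
MCDXXIX = 1429
1301 + 1429 = 2730

MMDCCXXX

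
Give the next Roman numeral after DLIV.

DLIV = 554, so the next integer is 554 + 1 = 555

DLV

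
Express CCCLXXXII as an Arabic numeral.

CCCLXXXII: C=100, C=100, C=100, L=50, X=10, X=10, X=10, I=1, I=1
100 + 100 + 100 + 50 + 10 + 10 + 10 + 1 + 1 = 382

382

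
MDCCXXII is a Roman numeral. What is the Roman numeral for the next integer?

MDCCXXII = 1722, so the next integer is 1722 + 1 = 1723

MDCCXXIII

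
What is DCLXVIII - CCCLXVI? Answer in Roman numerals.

DCLXVIII = 668
CCCLXVI = 366
668 - 366 = 302

CCCII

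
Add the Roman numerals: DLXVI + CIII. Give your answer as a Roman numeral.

DLXVI = 566
CIII = 103
566 + 103 = 669

DCLXIX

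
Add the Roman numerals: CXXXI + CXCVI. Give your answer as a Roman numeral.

CXXXI = 131
CXCVI = 196
131 + 196 = 327

CCCXXVII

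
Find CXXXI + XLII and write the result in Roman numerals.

CXXXI = 131
XLII = 42
131 + 42 = 173

CLXXIII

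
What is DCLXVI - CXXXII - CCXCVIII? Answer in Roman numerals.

DCLXVI = 666, CXXXII = 132, CCXCVIII = 298
666 - 132 = 534
534 - 298 = 236

CCXXXVI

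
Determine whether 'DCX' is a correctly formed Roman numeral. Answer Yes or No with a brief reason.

'DCX': Check the rules: uses only the symbols I, V, X, L, C, D, M; no symbol is repeated more than three times in a row; V, L and D each appear at most once; no smaller symbol precedes a larger one (values never increase from left to right). Value: D (500) + C (100) + X (10) = 610. So it is a valid standard Roman numeral.

Yes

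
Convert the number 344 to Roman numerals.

Convert 344 to Roman numerals:
  344 contains 3×100 (CCC)
  44 contains 1×40 (XL)
  4 contains 1×4 (IV)

CCCXLIV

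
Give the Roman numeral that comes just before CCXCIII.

CCXCIII = 293; previous is 292

CCXCII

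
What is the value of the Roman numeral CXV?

CXV: C=100, X=10, V=5
100 + 10 + 5 = 115

115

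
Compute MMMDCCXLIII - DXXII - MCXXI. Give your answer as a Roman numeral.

MMMDCCXLIII = 3743, DXXII = 522, MCXXI = 1121
3743 - 522 = 3221
3221 - 1121 = 2100

MMC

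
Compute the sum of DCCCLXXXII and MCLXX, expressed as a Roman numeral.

DCCCLXXXII = 882
MCLXX = 1170
882 + 1170 = 2052

MMLII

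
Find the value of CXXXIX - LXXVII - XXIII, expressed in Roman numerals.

CXXXIX = 139, LXXVII = 77, XXIII = 23
139 - 77 = 62
62 - 23 = 39

XXXIX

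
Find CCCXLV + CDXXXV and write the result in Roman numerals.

CCCXLV = 345
CDXXXV = 435
345 + 435 = 780

DCCLXXX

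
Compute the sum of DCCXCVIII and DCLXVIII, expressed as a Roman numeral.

DCCXCVIII = 798
DCLXVIII = 668
798 + 668 = 1466

MCDLXVI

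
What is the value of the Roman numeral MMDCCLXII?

MMDCCLXII: M=1000, M=1000, D=500, C=100, C=100, L=50, X=10, I=1, I=1
1000 + 1000 + 500 + 100 + 100 + 50 + 10 + 1 + 1 = 2762

2762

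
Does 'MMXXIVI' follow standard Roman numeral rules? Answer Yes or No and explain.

'MMXXIVI': I cannot come right after the subtractive pair IV: once I is subtracted in IV, the next symbol must be smaller than I

No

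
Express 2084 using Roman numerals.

Convert 2084 to Roman numerals:
  2084 contains 2×1000 (MM)
  84 contains 1×50 (L)
  34 contains 3×10 (XXX)
  4 contains 1×4 (IV)

MMLXXXIV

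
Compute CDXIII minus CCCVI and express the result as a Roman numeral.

CDXIII = 413
CCCVI = 306
413 - 306 = 107

CVII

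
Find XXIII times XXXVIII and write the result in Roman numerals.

XXIII = 23
XXXVIII = 38
23 × 38 = 874

DCCCLXXIV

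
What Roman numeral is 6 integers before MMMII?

MMMII = 3002
3002 - 6 = 2996

MMCMXCVI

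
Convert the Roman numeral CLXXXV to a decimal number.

CLXXXV: C=100, L=50, X=10, X=10, X=10, V=5
100 + 50 + 10 + 10 + 10 + 5 = 185

185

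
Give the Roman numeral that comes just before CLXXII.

CLXXII = 172, so the previous integer is 172 - 1 = 171

CLXXI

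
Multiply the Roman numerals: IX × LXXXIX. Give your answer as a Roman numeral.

IX = 9
LXXXIX = 89
9 × 89 = 801

DCCCI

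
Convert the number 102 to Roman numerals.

Convert 102 to Roman numerals:
  102 contains 1×100 (C)
  2 contains 2×1 (II)

CII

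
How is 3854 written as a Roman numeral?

Convert 3854 to Roman numerals:
  3854 contains 3×1000 (MMM)
  854 contains 1×500 (D)
  354 contains 3×100 (CCC)
  54 contains 1×50 (L)
  4 contains 1×4 (IV)

MMMDCCCLIV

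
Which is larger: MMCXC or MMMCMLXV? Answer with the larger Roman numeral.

MMCXC = 2190
MMMCMLXV = 3965
3965 is larger

MMMCMLXV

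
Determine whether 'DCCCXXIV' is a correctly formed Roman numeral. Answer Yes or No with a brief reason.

'DCCCXXIV': Check the rules: uses only the symbols I, V, X, L, C, D, M; no symbol is repeated more than three times in a row; V, L and D each appear at most once; the only place a smaller symbol precedes a larger one is the allowed subtractive pair IV, the symbol right after such a pair (if any) is smaller than the pair's first symbol, and otherwise the values never increase from left to right. Value: D (500) + C (100) + C (100) + C (100) + X (10) + X (10) + IV (4) = 824. So it is a valid standard Roman numeral.

Yes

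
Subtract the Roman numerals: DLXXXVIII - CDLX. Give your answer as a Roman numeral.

DLXXXVIII = 588
CDLX = 460
588 - 460 = 128

CXXVIII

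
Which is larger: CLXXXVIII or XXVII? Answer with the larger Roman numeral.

CLXXXVIII = 188
XXVII = 27
188 is larger

CLXXXVIII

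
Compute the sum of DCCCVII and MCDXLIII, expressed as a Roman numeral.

DCCCVII = 807
MCDXLIII = 1443
807 + 1443 = 2250

MMCCL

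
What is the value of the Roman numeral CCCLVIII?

CCCLVIII: C=100, C=100, C=100, L=50, V=5, I=1, I=1, I=1
100 + 100 + 100 + 50 + 5 + 1 + 1 + 1 = 358

358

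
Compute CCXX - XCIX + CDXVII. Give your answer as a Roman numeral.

CCXX = 220, XCIX = 99, CDXVII = 417
220 - 99 = 121
121 + 417 = 538

DXXXVIII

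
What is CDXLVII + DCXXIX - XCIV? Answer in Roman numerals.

CDXLVII = 447, DCXXIX = 629, XCIV = 94
447 + 629 = 1076
1076 - 94 = 982

CMLXXXII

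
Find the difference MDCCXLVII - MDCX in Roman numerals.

MDCCXLVII = 1747
MDCX = 1610
1747 - 1610 = 137

CXXXVII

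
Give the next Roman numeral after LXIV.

LXIV = 64; next is 65

LXV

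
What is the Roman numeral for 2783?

Convert 2783 to Roman numerals:
  2783 contains 2×1000 (MM)
  783 contains 1×500 (D)
  283 contains 2×100 (CC)
  83 contains 1×50 (L)
  33 contains 3×10 (XXX)
  3 contains 3×1 (III)

MMDCCLXXXIII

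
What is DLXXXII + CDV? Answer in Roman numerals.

DLXXXII = 582
CDV = 405
582 + 405 = 987

CMLXXXVII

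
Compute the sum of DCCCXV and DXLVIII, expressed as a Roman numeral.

DCCCXV = 815
DXLVIII = 548
815 + 548 = 1363

MCCCLXIII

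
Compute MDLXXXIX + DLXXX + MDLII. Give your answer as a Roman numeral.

MDLXXXIX = 1589, DLXXX = 580, MDLII = 1552
1589 + 580 = 2169
2169 + 1552 = 3721

MMMDCCXXI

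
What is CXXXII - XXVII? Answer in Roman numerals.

CXXXII = 132
XXVII = 27
132 - 27 = 105

CV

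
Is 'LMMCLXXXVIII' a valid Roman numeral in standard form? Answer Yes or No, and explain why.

'LMMCLXXXVIII': L should not appear more than once

No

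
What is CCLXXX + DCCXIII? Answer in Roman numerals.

CCLXXX = 280
DCCXIII = 713
280 + 713 = 993

CMXCIII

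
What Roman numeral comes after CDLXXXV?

CDLXXXV = 485; next is 486

CDLXXXVI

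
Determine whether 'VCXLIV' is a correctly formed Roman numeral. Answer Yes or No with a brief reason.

'VCXLIV': V should not appear more than once

No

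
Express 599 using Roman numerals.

Convert 599 to Roman numerals:
  599 contains 1×500 (D)
  99 contains 1×90 (XC)
  9 contains 1×9 (IX)

DXCIX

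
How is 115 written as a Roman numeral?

Convert 115 to Roman numerals:
  115 contains 1×100 (C)
  15 contains 1×10 (X)
  5 contains 1×5 (V)

CXV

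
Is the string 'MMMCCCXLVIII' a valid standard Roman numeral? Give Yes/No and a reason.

'MMMCCCXLVIII': Check the rules: uses only the symbols I, V, X, L, C, D, M; no symbol is repeated more than three times in a row; V, L and D each appear at most once; the only place a smaller symbol precedes a larger one is the allowed subtractive pair XL, the symbol right after such a pair (if any) is smaller than the pair's first symbol, and otherwise the values never increase from left to right. Value: M (1000) + M (1000) + M (1000) + C (100) + C (100) + C (100) + XL (40) + V (5) + I (1) + I (1) + I (1) = 3348. So it is a valid standard Roman numeral.

Yes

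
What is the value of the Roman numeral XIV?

XIV: X=10, IV=4
10 + 4 = 14

14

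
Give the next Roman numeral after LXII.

LXII = 62, so the next integer is 62 + 1 = 63

LXIII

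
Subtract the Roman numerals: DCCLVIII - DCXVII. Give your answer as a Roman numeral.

DCCLVIII = 758
DCXVII = 617
758 - 617 = 141

CXLI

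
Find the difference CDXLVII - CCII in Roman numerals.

CDXLVII = 447
CCII = 202
447 - 202 = 245

CCXLV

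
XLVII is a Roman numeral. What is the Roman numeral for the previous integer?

XLVII = 47; previous is 46

XLVI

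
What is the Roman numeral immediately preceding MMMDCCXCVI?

MMMDCCXCVI = 3796; previous is 3795

MMMDCCXCV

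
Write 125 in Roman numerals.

Convert 125 to Roman numerals:
  125 contains 1×100 (C)
  25 contains 2×10 (XX)
  5 contains 1×5 (V)

CXXV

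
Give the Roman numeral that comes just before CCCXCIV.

CCCXCIV = 394; previous is 393

CCCXCIII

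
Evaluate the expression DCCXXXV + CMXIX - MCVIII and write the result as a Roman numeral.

DCCXXXV = 735, CMXIX = 919, MCVIII = 1108
735 + 919 = 1654
1654 - 1108 = 546

DXLVI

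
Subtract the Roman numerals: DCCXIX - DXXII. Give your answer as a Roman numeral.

DCCXIX = 719
DXXII = 522
719 - 522 = 197

CXCVII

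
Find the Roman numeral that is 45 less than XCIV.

XCIV = 94
94 - 45 = 49

XLIX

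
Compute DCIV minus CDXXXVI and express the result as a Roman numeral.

DCIV = 604
CDXXXVI = 436
604 - 436 = 168

CLXVIII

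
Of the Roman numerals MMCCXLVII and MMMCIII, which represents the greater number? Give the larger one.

MMCCXLVII = 2247
MMMCIII = 3103
3103 is larger

MMMCIII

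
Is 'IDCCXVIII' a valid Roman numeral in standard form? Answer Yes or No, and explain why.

'IDCCXVIII': Invalid subtractive combination: ID

No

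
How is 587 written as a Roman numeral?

Convert 587 to Roman numerals:
  587 contains 1×500 (D)
  87 contains 1×50 (L)
  37 contains 3×10 (XXX)
  7 contains 1×5 (V)
  2 contains 2×1 (II)

DLXXXVII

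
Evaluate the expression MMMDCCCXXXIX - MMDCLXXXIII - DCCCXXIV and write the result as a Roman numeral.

MMMDCCCXXXIX = 3839, MMDCLXXXIII = 2683, DCCCXXIV = 824
3839 - 2683 = 1156
1156 - 824 = 332

CCCXXXII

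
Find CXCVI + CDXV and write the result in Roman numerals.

CXCVI = 196
CDXV = 415
196 + 415 = 611

DCXI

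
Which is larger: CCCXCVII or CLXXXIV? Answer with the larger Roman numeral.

CCCXCVII = 397
CLXXXIV = 184
397 is larger

CCCXCVII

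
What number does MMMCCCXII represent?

MMMCCCXII: M=1000, M=1000, M=1000, C=100, C=100, C=100, X=10, I=1, I=1
1000 + 1000 + 1000 + 100 + 100 + 100 + 10 + 1 + 1 = 3312

3312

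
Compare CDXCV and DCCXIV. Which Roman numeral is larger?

CDXCV = 495
DCCXIV = 714
714 is larger

DCCXIV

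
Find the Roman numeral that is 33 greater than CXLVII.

CXLVII = 147
147 + 33 = 180

CLXXX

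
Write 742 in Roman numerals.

Convert 742 to Roman numerals:
  742 contains 1×500 (D)
  242 contains 2×100 (CC)
  42 contains 1×40 (XL)
  2 contains 2×1 (II)

DCCXLII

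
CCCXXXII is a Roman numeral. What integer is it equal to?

CCCXXXII: C=100, C=100, C=100, X=10, X=10, X=10, I=1, I=1
100 + 100 + 100 + 10 + 10 + 10 + 1 + 1 = 332

332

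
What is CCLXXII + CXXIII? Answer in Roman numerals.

CCLXXII = 272
CXXIII = 123
272 + 123 = 395

CCCXCV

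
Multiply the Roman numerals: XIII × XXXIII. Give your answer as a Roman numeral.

XIII = 13
XXXIII = 33
13 × 33 = 429

CDXXIX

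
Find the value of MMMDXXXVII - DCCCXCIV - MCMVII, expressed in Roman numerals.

MMMDXXXVII = 3537, DCCCXCIV = 894, MCMVII = 1907
3537 - 894 = 2643
2643 - 1907 = 736

DCCXXXVI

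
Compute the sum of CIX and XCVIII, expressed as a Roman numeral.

CIX = 109
XCVIII = 98
109 + 98 = 207

CCVII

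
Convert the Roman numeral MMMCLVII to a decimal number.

MMMCLVII: M=1000, M=1000, M=1000, C=100, L=50, V=5, I=1, I=1
1000 + 1000 + 1000 + 100 + 50 + 5 + 1 + 1 = 3157

3157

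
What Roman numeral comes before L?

L = 50, so the previous integer is 50 - 1 = 49

XLIX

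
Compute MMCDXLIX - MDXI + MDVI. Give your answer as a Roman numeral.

MMCDXLIX = 2449, MDXI = 1511, MDVI = 1506
2449 - 1511 = 938
938 + 1506 = 2444

MMCDXLIV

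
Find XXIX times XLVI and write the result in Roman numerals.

XXIX = 29
XLVI = 46
29 × 46 = 1334

MCCCXXXIV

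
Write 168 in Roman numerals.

Convert 168 to Roman numerals:
  168 contains 1×100 (C)
  68 contains 1×50 (L)
  18 contains 1×10 (X)
  8 contains 1×5 (V)
  3 contains 3×1 (III)

CLXVIII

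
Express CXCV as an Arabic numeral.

CXCV: C=100, XC=90, V=5
100 + 90 + 5 = 195

195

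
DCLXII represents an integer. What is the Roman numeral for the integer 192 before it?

DCLXII = 662
662 - 192 = 470

CDLXX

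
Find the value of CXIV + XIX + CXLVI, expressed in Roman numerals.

CXIV = 114, XIX = 19, CXLVI = 146
114 + 19 = 133
133 + 146 = 279

CCLXXIX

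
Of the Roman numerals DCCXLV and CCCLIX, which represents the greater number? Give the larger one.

DCCXLV = 745
CCCLIX = 359
745 is larger

DCCXLV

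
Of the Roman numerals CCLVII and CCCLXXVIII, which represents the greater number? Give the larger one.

CCLVII = 257
CCCLXXVIII = 378
378 is larger

CCCLXXVIII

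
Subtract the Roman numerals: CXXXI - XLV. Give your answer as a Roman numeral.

CXXXI = 131
XLV = 45
131 - 45 = 86

LXXXVI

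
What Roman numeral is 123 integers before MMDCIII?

MMDCIII = 2603
2603 - 123 = 2480

MMCDLXXX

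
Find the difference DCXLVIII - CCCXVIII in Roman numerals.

DCXLVIII = 648
CCCXVIII = 318
648 - 318 = 330

CCCXXX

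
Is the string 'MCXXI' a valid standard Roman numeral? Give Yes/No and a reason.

'MCXXI': Check the rules: uses only the symbols I, V, X, L, C, D, M; no symbol is repeated more than three times in a row; V, L and D each appear at most once; no smaller symbol precedes a larger one (values never increase from left to right). Value: M (1000) + C (100) + X (10) + X (10) + I (1) = 1121. So it is a valid standard Roman numeral.

Yes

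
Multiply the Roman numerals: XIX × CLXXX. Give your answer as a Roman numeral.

XIX = 19
CLXXX = 180
19 × 180 = 3420

MMMCDXX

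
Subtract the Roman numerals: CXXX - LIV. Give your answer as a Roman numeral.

CXXX = 130
LIV = 54
130 - 54 = 76

LXXVI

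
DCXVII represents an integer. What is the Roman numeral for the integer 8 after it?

DCXVII = 617
617 + 8 = 625

DCXXV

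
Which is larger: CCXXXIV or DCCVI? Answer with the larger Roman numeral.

CCXXXIV = 234
DCCVI = 706
706 is larger

DCCVI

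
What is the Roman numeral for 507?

Convert 507 to Roman numerals:
  507 contains 1×500 (D)
  7 contains 1×5 (V)
  2 contains 2×1 (II)

DVII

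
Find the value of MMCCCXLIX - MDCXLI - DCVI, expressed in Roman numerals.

MMCCCXLIX = 2349, MDCXLI = 1641, DCVI = 606
2349 - 1641 = 708
708 - 606 = 102

CII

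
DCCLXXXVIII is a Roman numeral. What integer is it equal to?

DCCLXXXVIII: D=500, C=100, C=100, L=50, X=10, X=10, X=10, V=5, I=1, I=1, I=1
500 + 100 + 100 + 50 + 10 + 10 + 10 + 5 + 1 + 1 + 1 = 788

788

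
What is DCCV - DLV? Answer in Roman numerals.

DCCV = 705
DLV = 555
705 - 555 = 150

CL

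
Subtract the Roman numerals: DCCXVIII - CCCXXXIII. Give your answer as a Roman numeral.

DCCXVIII = 718
CCCXXXIII = 333
718 - 333 = 385

CCCLXXXV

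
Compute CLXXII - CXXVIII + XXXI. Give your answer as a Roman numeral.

CLXXII = 172, CXXVIII = 128, XXXI = 31
172 - 128 = 44
44 + 31 = 75

LXXV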